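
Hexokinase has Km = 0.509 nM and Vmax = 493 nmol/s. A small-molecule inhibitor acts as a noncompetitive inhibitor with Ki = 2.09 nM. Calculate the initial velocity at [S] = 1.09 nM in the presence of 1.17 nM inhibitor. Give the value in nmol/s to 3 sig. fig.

215 nmol/s

With α = 1 + [I]/Ki = 1 + 1.17/2.09 = 1.560, the noncompetitive rate law is v = (Vmax/α)·[S] / (Km + [S]).
v = (493/1.560)×1.09 / (0.509 + 1.09) = 344.5/1.599 = 215 nmol/s.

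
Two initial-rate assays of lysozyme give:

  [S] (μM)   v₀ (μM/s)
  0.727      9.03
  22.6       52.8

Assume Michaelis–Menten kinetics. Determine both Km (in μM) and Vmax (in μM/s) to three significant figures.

From v = Vmax[S]/(Km+[S]), each point gives Vmax = v(Km+[S])/[S].
Equating: 9.03(Km+0.727)/0.727 = 52.8(Km+22.6)/22.6.
12.42·Km + 9.03 = 2.336·Km + 52.8, so (12.42 − 2.336)·Km = 52.8 − 9.03.
Km = 43.77/10.08 = 4.34 μM; then Vmax = 9.03(4.34+0.727)/0.727 = 62.9 μM/s.

Km = 4.34 μM; Vmax = 62.9 μM/s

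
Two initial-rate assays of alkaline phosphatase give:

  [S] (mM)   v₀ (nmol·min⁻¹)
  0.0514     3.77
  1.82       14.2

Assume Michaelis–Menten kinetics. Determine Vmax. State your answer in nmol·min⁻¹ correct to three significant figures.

15.4 nmol·min⁻¹

From v = Vmax[S]/(Km+[S]), each point gives Vmax = v(Km+[S])/[S].
Equating: 3.77(Km+0.0514)/0.0514 = 14.2(Km+1.82)/1.82.
73.35·Km + 3.77 = 7.802·Km + 14.2, so (73.35 − 7.802)·Km = 14.2 − 3.77.
Km = 10.43/65.54 = 0.159 mM; then Vmax = 3.77(0.159+0.0514)/0.0514 = 15.4 nmol·min⁻¹.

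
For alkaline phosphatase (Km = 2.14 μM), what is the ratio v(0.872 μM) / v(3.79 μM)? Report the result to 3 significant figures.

0.453

The fractional saturations are [S]/(Km+[S]) = 3.79/5.930 = 0.6391 and 0.872/3.012 = 0.2895.
v₂/v₁ is just their ratio: 0.2895/0.6391 = 0.453.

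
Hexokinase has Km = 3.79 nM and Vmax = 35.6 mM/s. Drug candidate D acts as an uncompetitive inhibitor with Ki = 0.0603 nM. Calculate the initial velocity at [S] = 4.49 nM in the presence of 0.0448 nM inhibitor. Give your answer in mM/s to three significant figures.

α = 1 + [I]/Ki = 1 + 0.0448/0.0603 = 1.743.
For an uncompetitive inhibitor, both parameters are divided by α, giving Vmax/α and Km/α: Km,app = 2.17 nM, Vmax,app = 20.4 mM/s.
v = Vmax,app·[S]/(Km,app + [S]) = 20.4 × 4.49/(2.17 + 4.49) = 13.8 mM/s.

13.8 mM/s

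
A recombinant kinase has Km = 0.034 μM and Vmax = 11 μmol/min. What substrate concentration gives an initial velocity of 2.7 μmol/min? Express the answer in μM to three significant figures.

Rearranging v = Vmax[S]/(Km+[S]) gives [S] = Km·v/(Vmax − v).
[S] = 0.034 × 2.7 / (11 − 2.7) = 0.09180/8.300 = 0.0111 μM.

0.0111 μM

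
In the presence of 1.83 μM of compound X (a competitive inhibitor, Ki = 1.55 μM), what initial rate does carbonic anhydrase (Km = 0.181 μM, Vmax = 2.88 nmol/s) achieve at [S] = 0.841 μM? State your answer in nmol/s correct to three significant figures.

With α = 1 + [I]/Ki = 1 + 1.83/1.55 = 2.181, the competitive rate law is v = Vmax[S] / (αKm + [S]).
v = 2.88×0.841 / (2.181×0.181 + 0.841) = 2.422/1.236 = 1.96 nmol/s.

1.96 nmol/s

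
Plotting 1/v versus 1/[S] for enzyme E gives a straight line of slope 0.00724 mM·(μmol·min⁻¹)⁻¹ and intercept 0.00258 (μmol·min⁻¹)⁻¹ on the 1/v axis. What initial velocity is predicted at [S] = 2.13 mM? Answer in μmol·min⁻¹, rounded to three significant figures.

167 μmol·min⁻¹

The y-intercept is 1/Vmax, so Vmax = 1/0.00258 = 388 μmol·min⁻¹.
The slope is Km/Vmax, so Km = 0.00724 × 388 = 2.81 mM.
Then v = 388 × 2.13/(2.81 + 2.13) = 167 μmol·min⁻¹.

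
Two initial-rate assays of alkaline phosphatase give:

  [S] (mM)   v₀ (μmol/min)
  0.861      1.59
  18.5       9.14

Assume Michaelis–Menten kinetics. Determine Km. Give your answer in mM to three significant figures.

In reciprocal form, 1/v = (Km/Vmax)·(1/[S]) + 1/Vmax. The two points give (1/[S], 1/v) = (1.161, 0.6289) and (0.05405, 0.1094).
Slope = (0.6289 − 0.1094)/(1.161 − 0.05405) = 0.4691; intercept = 0.6289 − 0.4691×1.161 = 0.08405.
Vmax = 1/intercept = 11.9 μmol/min; Km = slope × Vmax = 0.4691 × 11.9 = 5.58 mM.

5.58 mM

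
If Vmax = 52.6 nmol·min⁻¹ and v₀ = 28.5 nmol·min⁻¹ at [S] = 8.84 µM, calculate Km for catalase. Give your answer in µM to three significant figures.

7.48 µM

v/Vmax = 28.5/52.6 = 0.5418 = [S]/(Km+[S]).
So Km + [S] = [S]/0.5418 = 16.32 µM, giving Km = 16.32 − 8.84 = 7.48 µM.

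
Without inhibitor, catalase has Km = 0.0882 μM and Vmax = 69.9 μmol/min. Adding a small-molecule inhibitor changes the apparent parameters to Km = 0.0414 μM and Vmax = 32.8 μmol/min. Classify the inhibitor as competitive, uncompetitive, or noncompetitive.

uncompetitive

Both Km and Vmax decrease by the same factor (~2.13-fold) — characteristic of uncompetitive inhibition.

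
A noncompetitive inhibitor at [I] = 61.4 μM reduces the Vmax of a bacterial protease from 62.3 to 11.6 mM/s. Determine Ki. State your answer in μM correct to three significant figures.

14.0 μM

Noncompetitive: Vmax,app = Vmax/α with α = 1 + [I]/Ki.
α = Vmax/Vmax,app = 62.3/11.6 = 5.371.
Since α = 1 + [I]/Ki, [I]/Ki = 5.371 − 1 = 4.371 and Ki = 61.4/4.371 = 14.0 μM.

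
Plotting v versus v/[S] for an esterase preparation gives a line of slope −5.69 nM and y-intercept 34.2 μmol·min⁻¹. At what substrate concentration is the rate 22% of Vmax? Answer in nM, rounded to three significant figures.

1.60 nM

The Eadie–Hofstee slope gives Km = 5.69 nM (slope = −Km).
v/Vmax = [S]/(Km+[S]) = 0.22 ⇒ [S] = Km·0.22/(1−0.22) = 5.69 × 0.2821 = 1.60 nM.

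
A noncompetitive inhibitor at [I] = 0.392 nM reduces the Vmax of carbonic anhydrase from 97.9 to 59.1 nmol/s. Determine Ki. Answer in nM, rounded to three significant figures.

Noncompetitive: Vmax,app = Vmax/α with α = 1 + [I]/Ki.
α = Vmax/Vmax,app = 97.9/59.1 = 1.657.
Since α = 1 + [I]/Ki, [I]/Ki = 1.657 − 1 = 0.6565 and Ki = 0.392/0.6565 = 0.597 nM.

0.597 nM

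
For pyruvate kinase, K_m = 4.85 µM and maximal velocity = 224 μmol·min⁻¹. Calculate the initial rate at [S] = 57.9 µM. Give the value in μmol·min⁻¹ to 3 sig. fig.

207 μmol·min⁻¹

[S]/(Km+[S]) = 57.9/62.75 = 0.9227, the fractional saturation.
v = 0.9227 × Vmax = 0.9227 × 224 = 207 μmol·min⁻¹.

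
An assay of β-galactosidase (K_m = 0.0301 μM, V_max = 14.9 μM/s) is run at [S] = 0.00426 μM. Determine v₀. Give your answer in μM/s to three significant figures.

1.85 μM/s

v = Vmax·[S]/(Km + [S]) = 14.9 × 0.00426 / (0.0301 + 0.00426)
  = 0.06347 / 0.03436 = 1.85 μM/s.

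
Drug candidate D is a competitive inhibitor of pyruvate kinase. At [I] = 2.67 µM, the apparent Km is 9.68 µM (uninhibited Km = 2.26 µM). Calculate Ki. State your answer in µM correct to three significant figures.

0.813 µM

Competitive: Km,app = α·Km with α = 1 + [I]/Ki.
α = Km,app/Km = 9.68/2.26 = 4.283.
Ki = [I]/(α − 1) = 2.67/3.283 = 0.813 µM.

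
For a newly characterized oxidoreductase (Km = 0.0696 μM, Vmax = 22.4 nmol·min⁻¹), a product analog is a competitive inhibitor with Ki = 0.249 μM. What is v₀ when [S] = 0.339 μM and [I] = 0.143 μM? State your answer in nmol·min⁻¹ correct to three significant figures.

16.9 nmol·min⁻¹

α = 1 + [I]/Ki = 1 + 0.143/0.249 = 1.574.
For a competitive inhibitor, Vmax is unchanged and the apparent Km becomes α·Km: Km,app = 0.110 μM, Vmax,app = 22.4 nmol·min⁻¹.
v = Vmax,app·[S]/(Km,app + [S]) = 22.4 × 0.339/(0.110 + 0.339) = 16.9 nmol·min⁻¹.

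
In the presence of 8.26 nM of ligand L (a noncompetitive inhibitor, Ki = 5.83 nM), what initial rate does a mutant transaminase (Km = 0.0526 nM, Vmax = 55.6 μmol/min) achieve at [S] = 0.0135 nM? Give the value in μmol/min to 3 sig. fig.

With α = 1 + [I]/Ki = 1 + 8.26/5.83 = 2.417, the noncompetitive rate law is v = (Vmax/α)·[S] / (Km + [S]).
v = (55.6/2.417)×0.0135 / (0.0526 + 0.0135) = 0.3106/0.06610 = 4.70 μmol/min.

4.70 μmol/min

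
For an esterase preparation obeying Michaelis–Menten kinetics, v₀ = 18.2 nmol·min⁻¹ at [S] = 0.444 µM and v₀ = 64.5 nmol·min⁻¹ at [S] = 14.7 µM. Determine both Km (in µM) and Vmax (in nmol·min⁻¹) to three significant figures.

Km = 1.26 µM; Vmax = 70.1 nmol·min⁻¹

In reciprocal form, 1/v = (Km/Vmax)·(1/[S]) + 1/Vmax. The two points give (1/[S], 1/v) = (2.252, 0.05495) and (0.06803, 0.01550).
Slope = (0.05495 − 0.01550)/(2.252 − 0.06803) = 0.01806; intercept = 0.05495 − 0.01806×2.252 = 0.01428.
Vmax = 1/intercept = 70.1 nmol·min⁻¹; Km = slope × Vmax = 0.01806 × 70.1 = 1.26 µM.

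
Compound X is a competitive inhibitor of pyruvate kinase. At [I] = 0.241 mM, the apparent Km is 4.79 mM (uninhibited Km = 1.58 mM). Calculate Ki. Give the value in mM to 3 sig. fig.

Competitive: Km,app = α·Km with α = 1 + [I]/Ki.
α = Km,app/Km = 4.79/1.58 = 3.032.
Ki = [I]/(α − 1) = 0.241/2.032 = 0.119 mM.

0.119 mM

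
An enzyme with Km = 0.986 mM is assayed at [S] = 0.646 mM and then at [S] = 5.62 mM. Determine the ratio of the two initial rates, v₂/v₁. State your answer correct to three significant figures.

The fractional saturations are [S]/(Km+[S]) = 0.646/1.632 = 0.3958 and 5.62/6.606 = 0.8507.
v₂/v₁ is just their ratio: 0.8507/0.3958 = 2.15.

2.15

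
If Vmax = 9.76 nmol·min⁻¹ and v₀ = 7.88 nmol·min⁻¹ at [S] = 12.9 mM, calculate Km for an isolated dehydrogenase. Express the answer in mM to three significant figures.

3.08 mM

v/Vmax = 7.88/9.76 = 0.8074 = [S]/(Km+[S]).
So Km + [S] = [S]/0.8074 = 15.98 mM, giving Km = 15.98 − 12.9 = 3.08 mM.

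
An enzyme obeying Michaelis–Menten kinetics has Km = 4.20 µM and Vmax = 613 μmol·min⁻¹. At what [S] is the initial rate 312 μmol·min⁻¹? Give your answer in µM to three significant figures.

4.35 µM

The required fractional saturation is v/Vmax = 312/613 = 0.5090.
Then [S]/(Km+[S]) = 0.5090 ⇒ [S] = 4.20 × 0.5090/(1 − 0.5090) = 4.35 µM.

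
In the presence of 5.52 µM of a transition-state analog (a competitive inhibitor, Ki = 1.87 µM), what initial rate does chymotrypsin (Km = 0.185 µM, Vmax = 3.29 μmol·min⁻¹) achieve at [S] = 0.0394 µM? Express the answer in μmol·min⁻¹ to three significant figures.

0.168 μmol·min⁻¹

With α = 1 + [I]/Ki = 1 + 5.52/1.87 = 3.952, the competitive rate law is v = Vmax[S] / (αKm + [S]).
v = 3.29×0.0394 / (3.952×0.185 + 0.0394) = 0.1296/0.7705 = 0.168 μmol·min⁻¹.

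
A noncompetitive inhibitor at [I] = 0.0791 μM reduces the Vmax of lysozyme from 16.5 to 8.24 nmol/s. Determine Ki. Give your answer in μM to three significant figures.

0.0789 μM

Noncompetitive: Vmax,app = Vmax/α with α = 1 + [I]/Ki.
α = Vmax/Vmax,app = 16.5/8.24 = 2.002.
Since α = 1 + [I]/Ki, [I]/Ki = 2.002 − 1 = 1.002 and Ki = 0.0791/1.002 = 0.0789 μM.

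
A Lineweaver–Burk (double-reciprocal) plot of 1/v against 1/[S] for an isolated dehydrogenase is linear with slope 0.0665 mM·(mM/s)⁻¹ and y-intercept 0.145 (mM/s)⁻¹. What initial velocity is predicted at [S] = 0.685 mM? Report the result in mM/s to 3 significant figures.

The y-intercept is 1/Vmax, so Vmax = 1/0.145 = 6.90 mM/s.
The slope is Km/Vmax, so Km = 0.0665 × 6.90 = 0.459 mM.
Then v = 6.90 × 0.685/(0.459 + 0.685) = 4.13 mM/s.

4.13 mM/s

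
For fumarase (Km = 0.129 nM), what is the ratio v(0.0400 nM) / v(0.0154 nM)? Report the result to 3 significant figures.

The fractional saturations are [S]/(Km+[S]) = 0.0154/0.1444 = 0.1066 and 0.0400/0.1690 = 0.2367.
v₂/v₁ is just their ratio: 0.2367/0.1066 = 2.22.

2.22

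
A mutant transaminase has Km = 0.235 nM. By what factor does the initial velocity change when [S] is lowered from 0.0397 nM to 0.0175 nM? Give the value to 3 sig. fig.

0.480

Since Vmax cancels, v₂/v₁ = [S]₂(Km+[S]₁) / [S]₁(Km+[S]₂).
= 0.0175×(0.235+0.0397) / (0.0397×(0.235+0.0175)) = 0.004807/0.01002 = 0.480.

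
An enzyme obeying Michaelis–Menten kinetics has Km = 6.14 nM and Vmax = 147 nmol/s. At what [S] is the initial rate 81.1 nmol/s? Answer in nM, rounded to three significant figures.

The required fractional saturation is v/Vmax = 81.1/147 = 0.5517.
Then [S]/(Km+[S]) = 0.5517 ⇒ [S] = 6.14 × 0.5517/(1 − 0.5517) = 7.56 nM.

7.56 nM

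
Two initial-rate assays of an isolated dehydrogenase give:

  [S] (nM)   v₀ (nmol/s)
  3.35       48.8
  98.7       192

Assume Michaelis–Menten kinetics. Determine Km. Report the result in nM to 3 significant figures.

11.3 nM

From v = Vmax[S]/(Km+[S]), each point gives Vmax = v(Km+[S])/[S].
Equating: 48.8(Km+3.35)/3.35 = 192(Km+98.7)/98.7.
14.57·Km + 48.8 = 1.945·Km + 192, so (14.57 − 1.945)·Km = 192 − 48.8.
Km = 143.2/12.62 = 11.3 nM; then Vmax = 48.8(11.3+3.35)/3.35 = 214 nmol/s.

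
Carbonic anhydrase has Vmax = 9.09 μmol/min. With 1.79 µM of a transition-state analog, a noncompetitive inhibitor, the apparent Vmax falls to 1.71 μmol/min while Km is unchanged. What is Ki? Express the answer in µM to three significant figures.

Noncompetitive: Vmax,app = Vmax/α with α = 1 + [I]/Ki.
α = Vmax/Vmax,app = 9.09/1.71 = 5.316.
Since α = 1 + [I]/Ki, [I]/Ki = 5.316 − 1 = 4.316 and Ki = 1.79/4.316 = 0.415 µM.

0.415 µM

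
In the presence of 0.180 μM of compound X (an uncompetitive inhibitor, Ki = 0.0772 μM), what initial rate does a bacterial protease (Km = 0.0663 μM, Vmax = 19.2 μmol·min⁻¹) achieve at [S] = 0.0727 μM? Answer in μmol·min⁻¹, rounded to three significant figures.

4.52 μmol·min⁻¹

With α = 1 + [I]/Ki = 1 + 0.180/0.0772 = 3.332, the uncompetitive rate law is v = (Vmax/α)·[S] / (Km/α + [S]).
v = (19.2/3.332)×0.0727 / (0.0663/3.332 + 0.0727) = 0.4190/0.09260 = 4.52 μmol·min⁻¹.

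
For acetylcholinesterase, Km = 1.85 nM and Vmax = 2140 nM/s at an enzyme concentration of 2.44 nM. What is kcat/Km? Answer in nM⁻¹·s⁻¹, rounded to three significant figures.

kcat = Vmax/[E]total = 2140/2.44 = 877 s⁻¹.
kcat/Km = 877/1.85 = 474 nM⁻¹·s⁻¹.

474 nM⁻¹·s⁻¹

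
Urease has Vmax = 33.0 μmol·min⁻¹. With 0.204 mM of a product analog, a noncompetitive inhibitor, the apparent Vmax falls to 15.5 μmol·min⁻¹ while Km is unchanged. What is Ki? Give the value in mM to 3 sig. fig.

Noncompetitive: Vmax,app = Vmax/α with α = 1 + [I]/Ki.
α = Vmax/Vmax,app = 33.0/15.5 = 2.129.
Ki = [I]/(α − 1) = 0.204/1.129 = 0.181 mM.

0.181 mM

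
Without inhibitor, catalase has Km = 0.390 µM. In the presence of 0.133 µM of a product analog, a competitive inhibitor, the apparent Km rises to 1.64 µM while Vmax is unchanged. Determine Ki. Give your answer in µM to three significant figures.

0.0415 µM

Competitive: Km,app = α·Km with α = 1 + [I]/Ki.
α = Km,app/Km = 1.64/0.390 = 4.205.
Since α = 1 + [I]/Ki, [I]/Ki = 4.205 − 1 = 3.205 and Ki = 0.133/3.205 = 0.0415 µM.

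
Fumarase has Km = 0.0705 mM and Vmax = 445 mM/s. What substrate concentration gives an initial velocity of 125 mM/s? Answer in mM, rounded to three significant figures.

The required fractional saturation is v/Vmax = 125/445 = 0.2809.
Then [S]/(Km+[S]) = 0.2809 ⇒ [S] = 0.0705 × 0.2809/(1 − 0.2809) = 0.0275 mM.

0.0275 mM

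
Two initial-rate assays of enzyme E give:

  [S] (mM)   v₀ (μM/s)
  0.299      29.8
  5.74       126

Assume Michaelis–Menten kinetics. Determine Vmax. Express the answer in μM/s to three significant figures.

153 μM/s

In reciprocal form, 1/v = (Km/Vmax)·(1/[S]) + 1/Vmax. The two points give (1/[S], 1/v) = (3.344, 0.03356) and (0.1742, 0.007937).
Slope = (0.03356 − 0.007937)/(3.344 − 0.1742) = 0.008082; intercept = 0.03356 − 0.008082×3.344 = 0.006529.
Vmax = 1/intercept = 153 μM/s; Km = slope × Vmax = 0.008082 × 153 = 1.24 mM.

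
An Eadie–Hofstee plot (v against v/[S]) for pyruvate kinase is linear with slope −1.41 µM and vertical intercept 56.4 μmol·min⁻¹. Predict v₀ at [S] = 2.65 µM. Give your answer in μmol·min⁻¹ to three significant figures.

36.8 μmol·min⁻¹

In the Eadie–Hofstee form v = Vmax − Km·(v/[S]), the slope is −Km and the intercept is Vmax, so Km = 1.41 µM and Vmax = 56.4 μmol·min⁻¹.
v = 56.4 × 2.65/(1.41 + 2.65) = 36.8 μmol·min⁻¹.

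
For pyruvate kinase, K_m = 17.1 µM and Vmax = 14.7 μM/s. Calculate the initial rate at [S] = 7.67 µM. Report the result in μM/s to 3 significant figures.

[S]/(Km+[S]) = 7.67/24.77 = 0.3096, the fractional saturation.
v = 0.3096 × Vmax = 0.3096 × 14.7 = 4.55 μM/s.

4.55 μM/s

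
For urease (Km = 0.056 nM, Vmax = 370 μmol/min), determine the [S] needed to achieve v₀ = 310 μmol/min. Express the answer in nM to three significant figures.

0.289 nM

Rearranging v = Vmax[S]/(Km+[S]) gives [S] = Km·v/(Vmax − v).
[S] = 0.056 × 310 / (370 − 310) = 17.36/60.00 = 0.289 nM.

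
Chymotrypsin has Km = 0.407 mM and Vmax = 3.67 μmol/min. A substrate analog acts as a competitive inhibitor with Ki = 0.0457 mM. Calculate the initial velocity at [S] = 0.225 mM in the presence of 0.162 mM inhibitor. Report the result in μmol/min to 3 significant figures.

α = 1 + [I]/Ki = 1 + 0.162/0.0457 = 4.545.
For a competitive inhibitor, Vmax is unchanged and the apparent Km becomes α·Km: Km,app = 1.85 mM, Vmax,app = 3.67 μmol/min.
v = Vmax,app·[S]/(Km,app + [S]) = 3.67 × 0.225/(1.85 + 0.225) = 0.398 μmol/min.

0.398 μmol/min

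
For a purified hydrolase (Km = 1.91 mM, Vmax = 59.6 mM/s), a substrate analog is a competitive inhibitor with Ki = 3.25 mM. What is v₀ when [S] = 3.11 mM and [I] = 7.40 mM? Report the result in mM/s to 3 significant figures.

19.8 mM/s

With α = 1 + [I]/Ki = 1 + 7.40/3.25 = 3.277, the competitive rate law is v = Vmax[S] / (αKm + [S]).
v = 59.6×3.11 / (3.277×1.91 + 3.11) = 185.4/9.369 = 19.8 mM/s.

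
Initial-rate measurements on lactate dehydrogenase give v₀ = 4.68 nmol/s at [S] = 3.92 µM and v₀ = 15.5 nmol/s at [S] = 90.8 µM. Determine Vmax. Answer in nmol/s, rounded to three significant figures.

17.3 nmol/s

From v = Vmax[S]/(Km+[S]), each point gives Vmax = v(Km+[S])/[S].
Equating: 4.68(Km+3.92)/3.92 = 15.5(Km+90.8)/90.8.
1.194·Km + 4.68 = 0.1707·Km + 15.5, so (1.194 − 0.1707)·Km = 15.5 − 4.68.
Km = 10.82/1.023 = 10.6 µM; then Vmax = 4.68(10.6+3.92)/3.92 = 17.3 nmol/s.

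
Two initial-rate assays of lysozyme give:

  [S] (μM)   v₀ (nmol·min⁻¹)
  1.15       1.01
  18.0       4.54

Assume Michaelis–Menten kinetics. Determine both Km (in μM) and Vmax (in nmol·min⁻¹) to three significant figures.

Km = 5.64 μM; Vmax = 5.96 nmol·min⁻¹

In reciprocal form, 1/v = (Km/Vmax)·(1/[S]) + 1/Vmax. The two points give (1/[S], 1/v) = (0.8696, 0.9901) and (0.05556, 0.2203).
Slope = (0.9901 − 0.2203)/(0.8696 − 0.05556) = 0.9457; intercept = 0.9901 − 0.9457×0.8696 = 0.1677.
Vmax = 1/intercept = 5.96 nmol·min⁻¹; Km = slope × Vmax = 0.9457 × 5.96 = 5.64 μM.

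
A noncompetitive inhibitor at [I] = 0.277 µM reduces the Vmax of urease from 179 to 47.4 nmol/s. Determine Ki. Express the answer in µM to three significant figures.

Noncompetitive: Vmax,app = Vmax/α with α = 1 + [I]/Ki.
α = Vmax/Vmax,app = 179/47.4 = 3.776.
Since α = 1 + [I]/Ki, [I]/Ki = 3.776 − 1 = 2.776 and Ki = 0.277/2.776 = 0.0998 µM.

0.0998 µM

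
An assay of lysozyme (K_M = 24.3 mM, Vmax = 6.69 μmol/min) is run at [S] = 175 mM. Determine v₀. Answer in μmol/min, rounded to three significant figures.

v = Vmax·[S]/(Km + [S]) = 6.69 × 175 / (24.3 + 175)
  = 1171 / 199.3 = 5.87 μmol/min.

5.87 μmol/min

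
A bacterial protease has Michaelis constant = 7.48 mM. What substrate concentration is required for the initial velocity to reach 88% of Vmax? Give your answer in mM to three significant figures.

v/Vmax = [S]/(Km+[S]) = 0.88, so [S] = Km·0.88/(1 − 0.88) = 7.48 × 7.333.
[S] = 54.9 mM.

54.9 mM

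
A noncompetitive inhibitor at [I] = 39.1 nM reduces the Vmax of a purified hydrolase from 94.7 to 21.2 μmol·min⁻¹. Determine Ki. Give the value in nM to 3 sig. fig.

11.3 nM

Noncompetitive: Vmax,app = Vmax/α with α = 1 + [I]/Ki.
α = Vmax/Vmax,app = 94.7/21.2 = 4.467.
Ki = [I]/(α − 1) = 39.1/3.467 = 11.3 nM.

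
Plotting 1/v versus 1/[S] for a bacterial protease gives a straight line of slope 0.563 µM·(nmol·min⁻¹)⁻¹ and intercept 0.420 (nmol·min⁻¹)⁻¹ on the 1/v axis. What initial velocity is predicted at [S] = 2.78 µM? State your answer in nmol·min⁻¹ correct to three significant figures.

The y-intercept is 1/Vmax, so Vmax = 1/0.420 = 2.38 nmol·min⁻¹.
The slope is Km/Vmax, so Km = 0.563 × 2.38 = 1.34 µM.
Then v = 2.38 × 2.78/(1.34 + 2.78) = 1.61 nmol·min⁻¹.

1.61 nmol·min⁻¹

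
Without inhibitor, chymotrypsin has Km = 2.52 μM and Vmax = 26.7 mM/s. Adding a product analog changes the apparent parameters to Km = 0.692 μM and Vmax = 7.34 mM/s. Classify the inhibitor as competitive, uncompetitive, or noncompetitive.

Both Km and Vmax decrease by the same factor (~3.64-fold) — characteristic of uncompetitive inhibition.

uncompetitive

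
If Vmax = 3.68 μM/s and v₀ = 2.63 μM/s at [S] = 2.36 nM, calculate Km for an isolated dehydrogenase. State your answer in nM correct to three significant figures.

0.942 nM

v/Vmax = 2.63/3.68 = 0.7147 = [S]/(Km+[S]).
So Km + [S] = [S]/0.7147 = 3.302 nM, giving Km = 3.302 − 2.36 = 0.942 nM.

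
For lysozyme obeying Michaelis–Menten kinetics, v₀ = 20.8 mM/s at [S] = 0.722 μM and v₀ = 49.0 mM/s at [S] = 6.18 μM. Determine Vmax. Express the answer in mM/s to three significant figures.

From v = Vmax[S]/(Km+[S]), each point gives Vmax = v(Km+[S])/[S].
Equating: 20.8(Km+0.722)/0.722 = 49.0(Km+6.18)/6.18.
28.81·Km + 20.8 = 7.929·Km + 49.0, so (28.81 − 7.929)·Km = 49.0 − 20.8.
Km = 28.20/20.88 = 1.35 μM; then Vmax = 20.8(1.35+0.722)/0.722 = 59.7 mM/s.

59.7 mM/s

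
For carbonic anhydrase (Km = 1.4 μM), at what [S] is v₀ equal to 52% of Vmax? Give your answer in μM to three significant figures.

v/Vmax = [S]/(Km+[S]) = 0.52, so [S] = Km·0.52/(1 − 0.52) = 1.4 × 1.083.
[S] = 1.52 μM.

1.52 μM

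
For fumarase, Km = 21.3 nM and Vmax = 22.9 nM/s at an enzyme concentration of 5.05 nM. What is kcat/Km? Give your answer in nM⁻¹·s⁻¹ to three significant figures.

kcat = Vmax/[E]total = 22.9/5.05 = 4.53 s⁻¹.
kcat/Km = 4.53/21.3 = 0.213 nM⁻¹·s⁻¹.

0.213 nM⁻¹·s⁻¹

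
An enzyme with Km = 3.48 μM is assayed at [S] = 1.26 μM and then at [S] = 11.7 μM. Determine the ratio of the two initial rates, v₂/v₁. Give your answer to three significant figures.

The fractional saturations are [S]/(Km+[S]) = 1.26/4.740 = 0.2658 and 11.7/15.18 = 0.7708.
v₂/v₁ is just their ratio: 0.7708/0.2658 = 2.90.

2.90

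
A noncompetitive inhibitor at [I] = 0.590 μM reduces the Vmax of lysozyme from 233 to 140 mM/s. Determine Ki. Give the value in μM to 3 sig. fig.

Noncompetitive: Vmax,app = Vmax/α with α = 1 + [I]/Ki.
α = Vmax/Vmax,app = 233/140 = 1.664.
Ki = [I]/(α − 1) = 0.590/0.6643 = 0.888 μM.

0.888 μM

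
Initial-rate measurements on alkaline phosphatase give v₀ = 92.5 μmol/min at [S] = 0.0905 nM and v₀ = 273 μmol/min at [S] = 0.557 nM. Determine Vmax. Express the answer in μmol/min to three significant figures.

439 μmol/min

From v = Vmax[S]/(Km+[S]), each point gives Vmax = v(Km+[S])/[S].
Equating: 92.5(Km+0.0905)/0.0905 = 273(Km+0.557)/0.557.
1022·Km + 92.5 = 490.1·Km + 273, so (1022 − 490.1)·Km = 273 − 92.5.
Km = 180.5/532.0 = 0.339 nM; then Vmax = 92.5(0.339+0.0905)/0.0905 = 439 μmol/min.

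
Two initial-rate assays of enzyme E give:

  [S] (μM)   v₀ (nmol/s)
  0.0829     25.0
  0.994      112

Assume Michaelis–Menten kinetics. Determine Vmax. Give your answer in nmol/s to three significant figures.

164 nmol/s

From v = Vmax[S]/(Km+[S]), each point gives Vmax = v(Km+[S])/[S].
Equating: 25.0(Km+0.0829)/0.0829 = 112(Km+0.994)/0.994.
301.6·Km + 25.0 = 112.7·Km + 112, so (301.6 − 112.7)·Km = 112 − 25.0.
Km = 87.00/188.9 = 0.461 μM; then Vmax = 25.0(0.461+0.0829)/0.0829 = 164 nmol/s.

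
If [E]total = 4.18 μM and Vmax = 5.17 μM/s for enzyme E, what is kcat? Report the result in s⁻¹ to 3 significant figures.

1.24 s⁻¹

kcat = Vmax/[E]total = 5.17 μM/s / 4.18 μM = 1.24 s⁻¹.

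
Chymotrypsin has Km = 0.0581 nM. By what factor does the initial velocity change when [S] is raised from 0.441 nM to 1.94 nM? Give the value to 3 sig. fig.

The fractional saturations are [S]/(Km+[S]) = 0.441/0.4991 = 0.8836 and 1.94/1.998 = 0.9709.
v₂/v₁ is just their ratio: 0.9709/0.8836 = 1.10.

1.10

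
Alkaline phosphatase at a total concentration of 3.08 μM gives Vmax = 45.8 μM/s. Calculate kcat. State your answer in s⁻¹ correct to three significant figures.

kcat = Vmax/[E]total = 45.8 μM/s / 3.08 μM = 14.9 s⁻¹.

14.9 s⁻¹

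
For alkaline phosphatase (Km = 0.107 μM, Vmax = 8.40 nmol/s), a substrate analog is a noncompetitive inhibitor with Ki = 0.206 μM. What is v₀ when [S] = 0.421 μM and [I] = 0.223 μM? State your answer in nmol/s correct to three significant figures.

3.22 nmol/s

With α = 1 + [I]/Ki = 1 + 0.223/0.206 = 2.083, the noncompetitive rate law is v = (Vmax/α)·[S] / (Km + [S]).
v = (8.40/2.083)×0.421 / (0.107 + 0.421) = 1.698/0.5280 = 3.22 nmol/s.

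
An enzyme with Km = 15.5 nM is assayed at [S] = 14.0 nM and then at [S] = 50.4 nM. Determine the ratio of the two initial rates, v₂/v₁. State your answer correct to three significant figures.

1.61

Since Vmax cancels, v₂/v₁ = [S]₂(Km+[S]₁) / [S]₁(Km+[S]₂).
= 50.4×(15.5+14.0) / (14.0×(15.5+50.4)) = 1487/922.6 = 1.61.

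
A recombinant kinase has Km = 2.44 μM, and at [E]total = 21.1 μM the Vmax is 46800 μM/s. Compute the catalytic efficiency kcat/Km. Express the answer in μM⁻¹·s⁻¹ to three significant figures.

kcat = Vmax/[E]total = 46800/21.1 = 2220 s⁻¹.
kcat/Km = 2220/2.44 = 909 μM⁻¹·s⁻¹.

909 μM⁻¹·s⁻¹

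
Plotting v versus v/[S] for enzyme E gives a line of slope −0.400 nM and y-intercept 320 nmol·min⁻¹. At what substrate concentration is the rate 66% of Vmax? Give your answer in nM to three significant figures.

0.776 nM

The Eadie–Hofstee slope gives Km = 0.400 nM (slope = −Km).
v/Vmax = [S]/(Km+[S]) = 0.66 ⇒ [S] = Km·0.66/(1−0.66) = 0.400 × 1.941 = 0.776 nM.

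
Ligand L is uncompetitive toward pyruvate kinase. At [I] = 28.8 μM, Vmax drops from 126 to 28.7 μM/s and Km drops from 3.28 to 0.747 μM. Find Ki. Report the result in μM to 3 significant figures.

Uncompetitive: Vmax,app = Vmax/α (and Km,app = Km/α) with α = 1 + [I]/Ki.
α = Vmax/Vmax,app = 126/28.7 = 4.390.
Since α = 1 + [I]/Ki, [I]/Ki = 4.390 − 1 = 3.390 and Ki = 28.8/3.390 = 8.49 μM.

8.49 μM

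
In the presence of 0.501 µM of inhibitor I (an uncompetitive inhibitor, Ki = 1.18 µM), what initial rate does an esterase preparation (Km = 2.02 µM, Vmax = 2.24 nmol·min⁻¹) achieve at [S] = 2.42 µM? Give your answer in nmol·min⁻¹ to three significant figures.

0.991 nmol·min⁻¹

α = 1 + [I]/Ki = 1 + 0.501/1.18 = 1.425.
For an uncompetitive inhibitor, both parameters are divided by α, giving Vmax/α and Km/α: Km,app = 1.42 µM, Vmax,app = 1.57 nmol·min⁻¹.
v = Vmax,app·[S]/(Km,app + [S]) = 1.57 × 2.42/(1.42 + 2.42) = 0.991 nmol·min⁻¹.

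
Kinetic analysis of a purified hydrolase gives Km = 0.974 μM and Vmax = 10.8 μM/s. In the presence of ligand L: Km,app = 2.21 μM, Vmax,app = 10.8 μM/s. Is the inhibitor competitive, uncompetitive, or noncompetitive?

Km increases (0.974 → 2.21 μM) while Vmax is unchanged — the hallmark of competitive inhibition.

competitive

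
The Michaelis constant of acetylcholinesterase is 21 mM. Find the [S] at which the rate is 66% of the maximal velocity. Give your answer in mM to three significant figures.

40.8 mM

v/Vmax = [S]/(Km+[S]) = 0.66, so [S] = Km·0.66/(1 − 0.66) = 21 × 1.941.
[S] = 40.8 mM.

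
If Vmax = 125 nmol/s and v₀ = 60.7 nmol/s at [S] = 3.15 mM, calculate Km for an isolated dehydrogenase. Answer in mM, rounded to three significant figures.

3.34 mM

From v = Vmax[S]/(Km+[S]), Km = [S](Vmax − v)/v.
Km = 3.15 × (125 − 60.7) / 60.7 = 202.5/60.7 = 3.34 mM.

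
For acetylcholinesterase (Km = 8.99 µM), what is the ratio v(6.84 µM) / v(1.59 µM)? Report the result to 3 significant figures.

2.88

The fractional saturations are [S]/(Km+[S]) = 1.59/10.58 = 0.1503 and 6.84/15.83 = 0.4321.
v₂/v₁ is just their ratio: 0.4321/0.1503 = 2.88.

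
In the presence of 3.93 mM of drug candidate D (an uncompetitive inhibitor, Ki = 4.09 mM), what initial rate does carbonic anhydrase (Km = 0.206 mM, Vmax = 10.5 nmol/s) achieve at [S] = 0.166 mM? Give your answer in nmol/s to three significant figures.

With α = 1 + [I]/Ki = 1 + 3.93/4.09 = 1.961, the uncompetitive rate law is v = (Vmax/α)·[S] / (Km/α + [S]).
v = (10.5/1.961)×0.166 / (0.206/1.961 + 0.166) = 0.8889/0.2711 = 3.28 nmol/s.

3.28 nmol/s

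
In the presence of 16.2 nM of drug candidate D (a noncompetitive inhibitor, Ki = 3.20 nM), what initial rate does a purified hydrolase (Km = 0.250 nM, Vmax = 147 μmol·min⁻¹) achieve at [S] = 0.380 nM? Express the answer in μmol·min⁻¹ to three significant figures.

α = 1 + [I]/Ki = 1 + 16.2/3.20 = 6.062.
For a noncompetitive inhibitor, Vmax is reduced to Vmax/α while Km is unchanged: Km,app = 0.250 nM, Vmax,app = 24.2 μmol·min⁻¹.
v = Vmax,app·[S]/(Km,app + [S]) = 24.2 × 0.380/(0.250 + 0.380) = 14.6 μmol·min⁻¹.

14.6 μmol·min⁻¹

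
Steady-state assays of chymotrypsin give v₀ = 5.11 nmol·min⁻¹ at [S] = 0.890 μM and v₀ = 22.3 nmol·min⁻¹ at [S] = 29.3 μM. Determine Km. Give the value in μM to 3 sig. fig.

In reciprocal form, 1/v = (Km/Vmax)·(1/[S]) + 1/Vmax. The two points give (1/[S], 1/v) = (1.124, 0.1957) and (0.03413, 0.04484).
Slope = (0.1957 − 0.04484)/(1.124 − 0.03413) = 0.1385; intercept = 0.1957 − 0.1385×1.124 = 0.04012.
Vmax = 1/intercept = 24.9 nmol·min⁻¹; Km = slope × Vmax = 0.1385 × 24.9 = 3.45 μM.

3.45 μM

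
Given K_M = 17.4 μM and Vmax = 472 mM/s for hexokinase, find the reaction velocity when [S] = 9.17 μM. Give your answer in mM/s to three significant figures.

v = Vmax·[S]/(Km + [S]) = 472 × 9.17 / (17.4 + 9.17)
  = 4328 / 26.57 = 163 mM/s.

163 mM/s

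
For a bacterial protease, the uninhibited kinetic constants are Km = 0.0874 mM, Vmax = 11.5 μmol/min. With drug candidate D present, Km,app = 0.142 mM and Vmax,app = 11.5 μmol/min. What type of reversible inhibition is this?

Km increases (0.0874 → 0.142 mM) while Vmax is unchanged — the hallmark of competitive inhibition.

competitive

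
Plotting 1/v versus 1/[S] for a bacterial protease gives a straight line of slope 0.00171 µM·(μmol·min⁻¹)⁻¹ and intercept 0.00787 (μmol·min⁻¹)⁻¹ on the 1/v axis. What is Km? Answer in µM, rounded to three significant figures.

0.217 µM

y-intercept = 1/Vmax ⇒ Vmax = 127 μmol·min⁻¹; slope = Km/Vmax ⇒ Km = slope × Vmax.
Km = 0.00171 × 127 = 0.217 µM.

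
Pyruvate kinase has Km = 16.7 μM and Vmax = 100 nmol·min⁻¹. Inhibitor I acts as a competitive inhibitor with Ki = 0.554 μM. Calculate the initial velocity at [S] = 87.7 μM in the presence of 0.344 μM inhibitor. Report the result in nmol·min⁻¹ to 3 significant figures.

With α = 1 + [I]/Ki = 1 + 0.344/0.554 = 1.621, the competitive rate law is v = Vmax[S] / (αKm + [S]).
v = 100×87.7 / (1.621×16.7 + 87.7) = 8770/114.8 = 76.4 nmol·min⁻¹.

76.4 nmol·min⁻¹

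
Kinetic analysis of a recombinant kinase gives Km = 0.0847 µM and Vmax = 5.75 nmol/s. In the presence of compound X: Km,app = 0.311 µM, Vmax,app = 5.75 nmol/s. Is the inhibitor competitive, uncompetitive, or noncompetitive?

competitive

Km increases (0.0847 → 0.311 µM) while Vmax is unchanged — the hallmark of competitive inhibition.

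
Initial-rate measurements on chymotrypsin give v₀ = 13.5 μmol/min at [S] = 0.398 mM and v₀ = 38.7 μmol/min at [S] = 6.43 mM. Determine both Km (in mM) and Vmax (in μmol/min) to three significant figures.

Km = 0.903 mM; Vmax = 44.1 μmol/min

In reciprocal form, 1/v = (Km/Vmax)·(1/[S]) + 1/Vmax. The two points give (1/[S], 1/v) = (2.513, 0.07407) and (0.1555, 0.02584).
Slope = (0.07407 − 0.02584)/(2.513 − 0.1555) = 0.02046; intercept = 0.07407 − 0.02046×2.513 = 0.02266.
Vmax = 1/intercept = 44.1 μmol/min; Km = slope × Vmax = 0.02046 × 44.1 = 0.903 mM.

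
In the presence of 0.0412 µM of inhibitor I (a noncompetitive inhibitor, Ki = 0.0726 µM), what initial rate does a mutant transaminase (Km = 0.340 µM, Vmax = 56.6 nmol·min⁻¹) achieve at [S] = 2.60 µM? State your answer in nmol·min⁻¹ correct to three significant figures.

With α = 1 + [I]/Ki = 1 + 0.0412/0.0726 = 1.567, the noncompetitive rate law is v = (Vmax/α)·[S] / (Km + [S]).
v = (56.6/1.567)×2.60 / (0.340 + 2.60) = 93.88/2.940 = 31.9 nmol·min⁻¹.

31.9 nmol·min⁻¹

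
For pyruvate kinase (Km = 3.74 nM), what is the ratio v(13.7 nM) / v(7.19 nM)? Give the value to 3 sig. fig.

1.19

The fractional saturations are [S]/(Km+[S]) = 7.19/10.93 = 0.6578 and 13.7/17.44 = 0.7856.
v₂/v₁ is just their ratio: 0.7856/0.6578 = 1.19.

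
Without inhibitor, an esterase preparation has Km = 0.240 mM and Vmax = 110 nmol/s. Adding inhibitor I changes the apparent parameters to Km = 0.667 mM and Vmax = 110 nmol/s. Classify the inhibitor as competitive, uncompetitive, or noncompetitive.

competitive

Km increases (0.240 → 0.667 mM) while Vmax is unchanged — the hallmark of competitive inhibition.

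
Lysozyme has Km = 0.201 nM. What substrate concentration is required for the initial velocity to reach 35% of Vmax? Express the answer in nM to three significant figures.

v/Vmax = [S]/(Km+[S]) = 0.35, so [S] = Km·0.35/(1 − 0.35) = 0.201 × 0.5385.
[S] = 0.108 nM.

0.108 nM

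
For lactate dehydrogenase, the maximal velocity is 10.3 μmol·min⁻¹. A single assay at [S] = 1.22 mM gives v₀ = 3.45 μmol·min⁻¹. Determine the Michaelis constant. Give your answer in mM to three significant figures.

From v = Vmax[S]/(Km+[S]), Km = [S](Vmax − v)/v.
Km = 1.22 × (10.3 − 3.45) / 3.45 = 8.357/3.45 = 2.42 mM.

2.42 mM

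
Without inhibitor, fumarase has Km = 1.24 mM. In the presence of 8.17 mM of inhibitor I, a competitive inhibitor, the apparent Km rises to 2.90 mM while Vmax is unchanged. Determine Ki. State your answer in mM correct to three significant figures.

6.10 mM

Competitive: Km,app = α·Km with α = 1 + [I]/Ki.
α = Km,app/Km = 2.90/1.24 = 2.339.
Since α = 1 + [I]/Ki, [I]/Ki = 2.339 − 1 = 1.339 and Ki = 8.17/1.339 = 6.10 mM.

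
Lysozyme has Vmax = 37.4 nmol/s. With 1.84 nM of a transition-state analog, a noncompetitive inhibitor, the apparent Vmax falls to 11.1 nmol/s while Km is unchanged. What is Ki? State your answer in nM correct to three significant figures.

Noncompetitive: Vmax,app = Vmax/α with α = 1 + [I]/Ki.
α = Vmax/Vmax,app = 37.4/11.1 = 3.369.
Since α = 1 + [I]/Ki, [I]/Ki = 3.369 − 1 = 2.369 and Ki = 1.84/2.369 = 0.777 nM.

0.777 nM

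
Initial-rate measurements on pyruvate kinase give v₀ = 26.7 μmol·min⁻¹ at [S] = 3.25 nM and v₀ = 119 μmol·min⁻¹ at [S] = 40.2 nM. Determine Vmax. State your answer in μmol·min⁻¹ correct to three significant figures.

171 μmol·min⁻¹

From v = Vmax[S]/(Km+[S]), each point gives Vmax = v(Km+[S])/[S].
Equating: 26.7(Km+3.25)/3.25 = 119(Km+40.2)/40.2.
8.215·Km + 26.7 = 2.960·Km + 119, so (8.215 − 2.960)·Km = 119 − 26.7.
Km = 92.30/5.255 = 17.6 nM; then Vmax = 26.7(17.6+3.25)/3.25 = 171 μmol·min⁻¹.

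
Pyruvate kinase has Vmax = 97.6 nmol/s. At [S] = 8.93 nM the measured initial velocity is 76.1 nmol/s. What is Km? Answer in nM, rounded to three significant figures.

2.52 nM

From v = Vmax[S]/(Km+[S]), Km = [S](Vmax − v)/v.
Km = 8.93 × (97.6 − 76.1) / 76.1 = 192.0/76.1 = 2.52 nM.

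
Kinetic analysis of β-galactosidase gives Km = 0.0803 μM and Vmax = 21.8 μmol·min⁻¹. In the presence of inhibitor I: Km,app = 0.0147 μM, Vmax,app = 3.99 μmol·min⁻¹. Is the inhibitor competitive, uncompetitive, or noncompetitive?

Both Km and Vmax decrease by the same factor (~5.47-fold) — characteristic of uncompetitive inhibition.

uncompetitive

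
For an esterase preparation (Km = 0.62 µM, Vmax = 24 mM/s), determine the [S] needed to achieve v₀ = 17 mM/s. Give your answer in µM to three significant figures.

The required fractional saturation is v/Vmax = 17/24 = 0.7083.
Then [S]/(Km+[S]) = 0.7083 ⇒ [S] = 0.62 × 0.7083/(1 − 0.7083) = 1.51 µM.

1.51 µM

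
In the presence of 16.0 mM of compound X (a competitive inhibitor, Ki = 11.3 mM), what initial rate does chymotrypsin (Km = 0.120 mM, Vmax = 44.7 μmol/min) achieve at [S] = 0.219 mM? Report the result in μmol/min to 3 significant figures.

19.2 μmol/min

α = 1 + [I]/Ki = 1 + 16.0/11.3 = 2.416.
For a competitive inhibitor, Vmax is unchanged and the apparent Km becomes α·Km: Km,app = 0.290 mM, Vmax,app = 44.7 μmol/min.
v = Vmax,app·[S]/(Km,app + [S]) = 44.7 × 0.219/(0.290 + 0.219) = 19.2 μmol/min.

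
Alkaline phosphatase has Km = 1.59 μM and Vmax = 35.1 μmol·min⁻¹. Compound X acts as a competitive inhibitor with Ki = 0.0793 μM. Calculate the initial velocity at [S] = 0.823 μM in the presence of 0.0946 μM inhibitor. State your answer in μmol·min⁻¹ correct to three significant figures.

With α = 1 + [I]/Ki = 1 + 0.0946/0.0793 = 2.193, the competitive rate law is v = Vmax[S] / (αKm + [S]).
v = 35.1×0.823 / (2.193×1.59 + 0.823) = 28.89/4.310 = 6.70 μmol·min⁻¹.

6.70 μmol·min⁻¹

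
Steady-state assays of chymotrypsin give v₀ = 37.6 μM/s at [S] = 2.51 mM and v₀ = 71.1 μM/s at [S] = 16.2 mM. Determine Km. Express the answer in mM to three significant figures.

3.16 mM

From v = Vmax[S]/(Km+[S]), each point gives Vmax = v(Km+[S])/[S].
Equating: 37.6(Km+2.51)/2.51 = 71.1(Km+16.2)/16.2.
14.98·Km + 37.6 = 4.389·Km + 71.1, so (14.98 − 4.389)·Km = 71.1 − 37.6.
Km = 33.50/10.59 = 3.16 mM; then Vmax = 37.6(3.16+2.51)/2.51 = 85.0 μM/s.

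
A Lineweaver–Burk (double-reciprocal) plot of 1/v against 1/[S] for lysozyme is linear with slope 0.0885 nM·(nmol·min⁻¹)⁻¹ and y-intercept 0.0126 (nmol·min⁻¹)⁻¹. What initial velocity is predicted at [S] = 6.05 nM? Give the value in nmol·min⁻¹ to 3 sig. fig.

The y-intercept is 1/Vmax, so Vmax = 1/0.0126 = 79.4 nmol·min⁻¹.
The slope is Km/Vmax, so Km = 0.0885 × 79.4 = 7.02 nM.
Then v = 79.4 × 6.05/(7.02 + 6.05) = 36.7 nmol·min⁻¹.

36.7 nmol·min⁻¹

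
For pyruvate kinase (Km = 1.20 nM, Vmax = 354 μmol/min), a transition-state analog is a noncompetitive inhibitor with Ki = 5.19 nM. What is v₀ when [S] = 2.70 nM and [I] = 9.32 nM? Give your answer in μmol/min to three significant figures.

87.7 μmol/min

With α = 1 + [I]/Ki = 1 + 9.32/5.19 = 2.796, the noncompetitive rate law is v = (Vmax/α)·[S] / (Km + [S]).
v = (354/2.796)×2.70 / (1.20 + 2.70) = 341.9/3.900 = 87.7 μmol/min.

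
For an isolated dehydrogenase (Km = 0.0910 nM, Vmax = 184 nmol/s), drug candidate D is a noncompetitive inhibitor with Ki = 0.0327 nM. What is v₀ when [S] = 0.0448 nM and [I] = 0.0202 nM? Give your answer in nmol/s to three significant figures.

37.5 nmol/s

With α = 1 + [I]/Ki = 1 + 0.0202/0.0327 = 1.618, the noncompetitive rate law is v = (Vmax/α)·[S] / (Km + [S]).
v = (184/1.618)×0.0448 / (0.0910 + 0.0448) = 5.096/0.1358 = 37.5 nmol/s.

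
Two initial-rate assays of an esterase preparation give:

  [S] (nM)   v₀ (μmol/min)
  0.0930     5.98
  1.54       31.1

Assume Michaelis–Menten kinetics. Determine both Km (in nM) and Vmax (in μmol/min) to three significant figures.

Km = 0.570 nM; Vmax = 42.6 μmol/min

From v = Vmax[S]/(Km+[S]), each point gives Vmax = v(Km+[S])/[S].
Equating: 5.98(Km+0.0930)/0.0930 = 31.1(Km+1.54)/1.54.
64.30·Km + 5.98 = 20.19·Km + 31.1, so (64.30 − 20.19)·Km = 31.1 − 5.98.
Km = 25.12/44.11 = 0.570 nM; then Vmax = 5.98(0.570+0.0930)/0.0930 = 42.6 μmol/min.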